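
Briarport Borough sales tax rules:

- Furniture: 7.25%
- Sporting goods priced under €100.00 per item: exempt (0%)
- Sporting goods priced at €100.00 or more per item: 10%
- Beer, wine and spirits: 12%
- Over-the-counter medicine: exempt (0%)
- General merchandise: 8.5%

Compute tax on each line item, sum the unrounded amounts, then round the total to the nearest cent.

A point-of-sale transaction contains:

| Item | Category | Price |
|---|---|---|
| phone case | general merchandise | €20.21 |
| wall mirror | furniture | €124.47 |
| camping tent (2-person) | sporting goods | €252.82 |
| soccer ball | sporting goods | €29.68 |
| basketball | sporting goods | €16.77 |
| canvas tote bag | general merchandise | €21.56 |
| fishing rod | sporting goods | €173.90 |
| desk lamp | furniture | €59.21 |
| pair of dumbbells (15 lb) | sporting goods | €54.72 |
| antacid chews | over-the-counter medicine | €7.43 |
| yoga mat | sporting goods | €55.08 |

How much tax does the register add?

Phone case €20.21: general merchandise → 8.5% → €1.71785
Wall mirror €124.47: furniture → 7.25% → €9.024075
Camping tent (2-person) €252.82: sporting goods, €100.00 or more → 10% → €25.282
Soccer ball €29.68: sporting goods, under €100.00 → 0% → €0.00
Basketball €16.77: sporting goods, under €100.00 → 0% → €0.00
Canvas tote bag €21.56: general merchandise → 8.5% → €1.8326
Fishing rod €173.90: sporting goods, €100.00 or more → 10% → €17.39
Desk lamp €59.21: furniture → 7.25% → €4.292725
Pair of dumbbells (15 lb) €54.72: sporting goods, under €100.00 → 0% → €0.00
Antacid chews €7.43: over-the-counter medicine → 0% → €0.00
Yoga mat €55.08: sporting goods, under €100.00 → 0% → €0.00
Unrounded tax sum = €59.53925 → €59.54

€59.54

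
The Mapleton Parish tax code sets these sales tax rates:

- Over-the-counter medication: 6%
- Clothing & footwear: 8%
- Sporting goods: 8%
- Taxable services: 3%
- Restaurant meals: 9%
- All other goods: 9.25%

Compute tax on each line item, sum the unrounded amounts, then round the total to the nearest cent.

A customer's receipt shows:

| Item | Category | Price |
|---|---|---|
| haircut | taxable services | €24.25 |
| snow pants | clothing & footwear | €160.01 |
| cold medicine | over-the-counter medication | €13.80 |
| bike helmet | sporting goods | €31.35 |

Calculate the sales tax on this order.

Haircut €24.25: taxable services → 3% → €0.7275
Snow pants €160.01: clothing & footwear → 8% → €12.8008
Cold medicine €13.80: over-the-counter medication → 6% → €0.828
Bike helmet €31.35: sporting goods → 8% → €2.508
Unrounded tax sum = €16.8643 → €16.86

€16.86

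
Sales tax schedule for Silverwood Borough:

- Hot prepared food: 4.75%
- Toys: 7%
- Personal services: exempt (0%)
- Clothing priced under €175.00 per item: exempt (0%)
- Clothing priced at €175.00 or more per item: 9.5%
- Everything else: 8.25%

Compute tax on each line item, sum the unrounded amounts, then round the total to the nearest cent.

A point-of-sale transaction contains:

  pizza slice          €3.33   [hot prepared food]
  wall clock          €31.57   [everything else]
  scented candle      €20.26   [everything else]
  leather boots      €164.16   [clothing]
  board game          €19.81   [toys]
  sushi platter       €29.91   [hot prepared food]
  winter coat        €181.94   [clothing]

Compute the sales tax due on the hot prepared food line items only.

€1.58

Pizza slice €3.33: hot prepared food → 4.75% → €0.158175
Sushi platter €29.91: hot prepared food → 4.75% → €1.420725
Tax on hot prepared food: unrounded sum = €1.5789 → €1.58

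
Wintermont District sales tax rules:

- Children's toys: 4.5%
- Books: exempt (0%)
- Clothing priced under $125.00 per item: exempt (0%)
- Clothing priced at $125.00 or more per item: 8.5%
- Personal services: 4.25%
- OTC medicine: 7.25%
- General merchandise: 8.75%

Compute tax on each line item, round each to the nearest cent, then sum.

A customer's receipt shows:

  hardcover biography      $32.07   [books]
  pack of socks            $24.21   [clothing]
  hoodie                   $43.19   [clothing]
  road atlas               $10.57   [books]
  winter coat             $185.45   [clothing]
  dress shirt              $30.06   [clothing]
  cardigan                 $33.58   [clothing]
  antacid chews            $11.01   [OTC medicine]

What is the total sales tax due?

$16.56

Hardcover biography $32.07: books → 0% → $0.00
Pack of socks $24.21: clothing, under $125.00 → 0% → $0.00
Hoodie $43.19: clothing, under $125.00 → 0% → $0.00
Road atlas $10.57: books → 0% → $0.00
Winter coat $185.45: clothing, $125.00 or more → 8.5% → $15.76
Dress shirt $30.06: clothing, under $125.00 → 0% → $0.00
Cardigan $33.58: clothing, under $125.00 → 0% → $0.00
Antacid chews $11.01: OTC medicine → 7.25% → $0.80
Total tax = $15.76 + $0.80 = $16.56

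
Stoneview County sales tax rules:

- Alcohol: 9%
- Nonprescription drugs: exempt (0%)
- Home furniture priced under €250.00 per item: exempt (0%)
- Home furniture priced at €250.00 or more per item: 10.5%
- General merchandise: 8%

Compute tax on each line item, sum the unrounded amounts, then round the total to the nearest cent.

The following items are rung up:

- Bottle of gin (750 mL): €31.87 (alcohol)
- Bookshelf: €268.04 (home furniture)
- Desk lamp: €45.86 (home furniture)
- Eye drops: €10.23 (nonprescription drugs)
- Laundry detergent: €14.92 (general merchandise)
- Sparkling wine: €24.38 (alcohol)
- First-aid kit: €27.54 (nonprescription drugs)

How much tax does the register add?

Bottle of gin (750 mL) €31.87: alcohol → 9% → €2.8683
Bookshelf €268.04: home furniture, €250.00 or more → 10.5% → €28.1442
Desk lamp €45.86: home furniture, under €250.00 → 0% → €0.00
Eye drops €10.23: nonprescription drugs → 0% → €0.00
Laundry detergent €14.92: general merchandise → 8% → €1.1936
Sparkling wine €24.38: alcohol → 9% → €2.1942
First-aid kit €27.54: nonprescription drugs → 0% → €0.00
Unrounded tax sum = €34.4003 → €34.40

€34.40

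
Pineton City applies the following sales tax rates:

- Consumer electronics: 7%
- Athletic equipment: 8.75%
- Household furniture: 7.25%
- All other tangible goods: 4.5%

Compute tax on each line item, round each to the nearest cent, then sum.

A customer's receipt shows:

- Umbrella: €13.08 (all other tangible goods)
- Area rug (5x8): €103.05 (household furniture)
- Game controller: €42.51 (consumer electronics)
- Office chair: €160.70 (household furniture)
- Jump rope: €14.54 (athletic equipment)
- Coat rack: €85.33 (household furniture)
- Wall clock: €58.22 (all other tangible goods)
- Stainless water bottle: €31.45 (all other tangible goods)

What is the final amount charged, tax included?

Umbrella €13.08: all other tangible goods → 4.5% → €0.59
Area rug (5x8) €103.05: household furniture → 7.25% → €7.47
Game controller €42.51: consumer electronics → 7% → €2.98
Office chair €160.70: household furniture → 7.25% → €11.65
Jump rope €14.54: athletic equipment → 8.75% → €1.27
Coat rack €85.33: household furniture → 7.25% → €6.19
Wall clock €58.22: all other tangible goods → 4.5% → €2.62
Stainless water bottle €31.45: all other tangible goods → 4.5% → €1.42
Subtotal = €508.88; tax = €34.19; total due = €543.07

€543.07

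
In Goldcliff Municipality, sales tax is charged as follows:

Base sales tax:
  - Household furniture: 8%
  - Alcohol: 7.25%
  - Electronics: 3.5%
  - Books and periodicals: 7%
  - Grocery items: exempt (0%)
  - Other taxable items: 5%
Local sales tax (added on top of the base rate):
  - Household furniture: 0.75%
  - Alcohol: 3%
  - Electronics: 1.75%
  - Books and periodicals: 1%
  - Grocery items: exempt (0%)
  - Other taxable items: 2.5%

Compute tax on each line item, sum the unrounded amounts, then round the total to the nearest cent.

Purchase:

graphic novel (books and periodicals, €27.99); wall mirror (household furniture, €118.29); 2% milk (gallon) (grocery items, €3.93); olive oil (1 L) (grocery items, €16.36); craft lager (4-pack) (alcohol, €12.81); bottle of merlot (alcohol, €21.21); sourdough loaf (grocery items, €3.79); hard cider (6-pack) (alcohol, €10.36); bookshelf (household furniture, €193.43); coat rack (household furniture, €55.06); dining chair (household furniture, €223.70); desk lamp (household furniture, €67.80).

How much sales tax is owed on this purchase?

€64.39

Graphic novel €27.99: books and periodicals → 7% + 1% local = 8% → €2.2392
Wall mirror €118.29: household furniture → 8% + 0.75% local = 8.75% → €10.350375
2% milk (gallon) €3.93: grocery items → 0% + 0% local = 0% → €0.00
Olive oil (1 L) €16.36: grocery items → 0% + 0% local = 0% → €0.00
Craft lager (4-pack) €12.81: alcohol → 7.25% + 3% local = 10.25% → €1.313025
Bottle of merlot €21.21: alcohol → 7.25% + 3% local = 10.25% → €2.174025
Sourdough loaf €3.79: grocery items → 0% + 0% local = 0% → €0.00
Hard cider (6-pack) €10.36: alcohol → 7.25% + 3% local = 10.25% → €1.0619
Bookshelf €193.43: household furniture → 8% + 0.75% local = 8.75% → €16.925125
Coat rack €55.06: household furniture → 8% + 0.75% local = 8.75% → €4.81775
Dining chair €223.70: household furniture → 8% + 0.75% local = 8.75% → €19.57375
Desk lamp €67.80: household furniture → 8% + 0.75% local = 8.75% → €5.9325
Unrounded tax sum = €64.38765 → €64.39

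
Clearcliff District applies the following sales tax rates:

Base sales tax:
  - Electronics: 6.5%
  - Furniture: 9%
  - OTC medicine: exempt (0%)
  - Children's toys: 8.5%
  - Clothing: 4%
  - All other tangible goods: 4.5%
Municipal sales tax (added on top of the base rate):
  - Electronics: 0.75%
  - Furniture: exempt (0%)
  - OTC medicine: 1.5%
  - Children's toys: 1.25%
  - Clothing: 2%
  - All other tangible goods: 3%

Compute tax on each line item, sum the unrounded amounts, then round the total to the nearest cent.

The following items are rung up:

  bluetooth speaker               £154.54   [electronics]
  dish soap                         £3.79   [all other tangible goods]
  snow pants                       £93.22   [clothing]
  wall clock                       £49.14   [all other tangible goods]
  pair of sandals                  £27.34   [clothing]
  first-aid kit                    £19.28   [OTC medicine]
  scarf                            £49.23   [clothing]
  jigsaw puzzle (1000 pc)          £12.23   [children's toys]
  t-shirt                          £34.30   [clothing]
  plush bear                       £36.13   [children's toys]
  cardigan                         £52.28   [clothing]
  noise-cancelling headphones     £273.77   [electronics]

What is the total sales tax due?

£55.41

Bluetooth speaker £154.54: electronics → 6.5% + 0.75% municipal = 7.25% → £11.20415
Dish soap £3.79: all other tangible goods → 4.5% + 3% municipal = 7.5% → £0.28425
Snow pants £93.22: clothing → 4% + 2% municipal = 6% → £5.5932
Wall clock £49.14: all other tangible goods → 4.5% + 3% municipal = 7.5% → £3.6855
Pair of sandals £27.34: clothing → 4% + 2% municipal = 6% → £1.6404
First-aid kit £19.28: OTC medicine → 0% + 1.5% municipal = 1.5% → £0.2892
Scarf £49.23: clothing → 4% + 2% municipal = 6% → £2.9538
Jigsaw puzzle (1000 pc) £12.23: children's toys → 8.5% + 1.25% municipal = 9.75% → £1.192425
T-shirt £34.30: clothing → 4% + 2% municipal = 6% → £2.058
Plush bear £36.13: children's toys → 8.5% + 1.25% municipal = 9.75% → £3.522675
Cardigan £52.28: clothing → 4% + 2% municipal = 6% → £3.1368
Noise-cancelling headphones £273.77: electronics → 6.5% + 0.75% municipal = 7.25% → £19.848325
Unrounded tax sum = £55.408725 → £55.41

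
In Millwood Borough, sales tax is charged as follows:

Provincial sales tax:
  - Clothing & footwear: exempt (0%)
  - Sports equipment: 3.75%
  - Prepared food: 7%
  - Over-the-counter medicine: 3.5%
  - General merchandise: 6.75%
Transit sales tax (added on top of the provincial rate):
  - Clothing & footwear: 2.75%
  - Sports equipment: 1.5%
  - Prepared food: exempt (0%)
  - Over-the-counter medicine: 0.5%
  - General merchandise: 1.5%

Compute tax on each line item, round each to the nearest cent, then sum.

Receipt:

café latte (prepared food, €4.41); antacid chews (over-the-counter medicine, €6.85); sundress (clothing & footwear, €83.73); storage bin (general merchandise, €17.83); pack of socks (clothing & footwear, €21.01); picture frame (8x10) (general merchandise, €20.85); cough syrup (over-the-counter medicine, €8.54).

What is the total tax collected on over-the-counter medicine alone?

€0.61

Antacid chews €6.85: over-the-counter medicine → 3.5% + 0.5% transit = 4% → €0.27
Cough syrup €8.54: over-the-counter medicine → 3.5% + 0.5% transit = 4% → €0.34
Tax on over-the-counter medicine = €0.27 + €0.34 = €0.61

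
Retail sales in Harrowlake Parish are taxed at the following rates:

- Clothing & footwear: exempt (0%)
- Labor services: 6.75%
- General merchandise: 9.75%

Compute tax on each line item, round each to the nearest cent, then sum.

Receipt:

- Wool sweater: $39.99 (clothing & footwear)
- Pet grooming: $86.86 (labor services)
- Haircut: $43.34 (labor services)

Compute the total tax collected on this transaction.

$8.79

Wool sweater $39.99: clothing & footwear → 0% → $0.00
Pet grooming $86.86: labor services → 6.75% → $5.86
Haircut $43.34: labor services → 6.75% → $2.93
Total tax = $5.86 + $2.93 = $8.79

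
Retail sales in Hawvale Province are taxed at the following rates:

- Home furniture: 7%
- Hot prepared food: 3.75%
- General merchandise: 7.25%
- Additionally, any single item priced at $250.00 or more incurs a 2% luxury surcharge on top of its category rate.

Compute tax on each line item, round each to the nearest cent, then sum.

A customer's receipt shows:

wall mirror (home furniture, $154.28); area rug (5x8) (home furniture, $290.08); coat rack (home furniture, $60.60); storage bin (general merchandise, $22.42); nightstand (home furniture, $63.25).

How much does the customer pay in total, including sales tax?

Wall mirror $154.28: home furniture → 7% → $10.80
Area rug (5x8) $290.08: home furniture → 7% + 2% surcharge = 9% → $26.11
Coat rack $60.60: home furniture → 7% → $4.24
Storage bin $22.42: general merchandise → 7.25% → $1.63
Nightstand $63.25: home furniture → 7% → $4.43
Subtotal = $590.63; tax = $47.21; total due = $637.84

$637.84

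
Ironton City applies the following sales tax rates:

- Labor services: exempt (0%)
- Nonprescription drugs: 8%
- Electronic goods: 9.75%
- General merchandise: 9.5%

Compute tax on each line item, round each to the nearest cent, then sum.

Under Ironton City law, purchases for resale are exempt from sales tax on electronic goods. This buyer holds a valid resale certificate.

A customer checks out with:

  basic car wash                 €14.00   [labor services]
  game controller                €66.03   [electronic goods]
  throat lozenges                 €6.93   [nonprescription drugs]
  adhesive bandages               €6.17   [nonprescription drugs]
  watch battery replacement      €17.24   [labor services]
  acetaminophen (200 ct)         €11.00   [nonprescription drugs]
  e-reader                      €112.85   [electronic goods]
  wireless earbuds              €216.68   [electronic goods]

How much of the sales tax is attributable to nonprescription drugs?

Throat lozenges €6.93: nonprescription drugs → 8% → €0.55
Adhesive bandages €6.17: nonprescription drugs → 8% → €0.49
Acetaminophen (200 ct) €11.00: nonprescription drugs → 8% → €0.88
Tax on nonprescription drugs = €0.55 + €0.49 + €0.88 = €1.92

€1.92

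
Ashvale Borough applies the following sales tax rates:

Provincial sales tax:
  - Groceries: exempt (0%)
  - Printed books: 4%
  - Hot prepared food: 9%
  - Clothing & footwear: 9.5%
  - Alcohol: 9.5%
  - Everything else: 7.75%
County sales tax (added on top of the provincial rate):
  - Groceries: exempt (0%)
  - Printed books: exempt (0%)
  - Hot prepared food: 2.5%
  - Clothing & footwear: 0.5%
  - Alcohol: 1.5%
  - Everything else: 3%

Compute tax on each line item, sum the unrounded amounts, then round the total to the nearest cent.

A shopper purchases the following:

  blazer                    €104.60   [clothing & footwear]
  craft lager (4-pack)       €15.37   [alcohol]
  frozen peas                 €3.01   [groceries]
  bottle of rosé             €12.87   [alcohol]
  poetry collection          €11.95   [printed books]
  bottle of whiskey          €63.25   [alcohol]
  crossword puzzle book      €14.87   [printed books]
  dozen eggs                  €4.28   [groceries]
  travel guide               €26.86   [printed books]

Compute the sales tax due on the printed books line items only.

Poetry collection €11.95: printed books → 4% + 0% county = 4% → €0.478
Crossword puzzle book €14.87: printed books → 4% + 0% county = 4% → €0.5948
Travel guide €26.86: printed books → 4% + 0% county = 4% → €1.0744
Tax on printed books: unrounded sum = €2.1472 → €2.15

€2.15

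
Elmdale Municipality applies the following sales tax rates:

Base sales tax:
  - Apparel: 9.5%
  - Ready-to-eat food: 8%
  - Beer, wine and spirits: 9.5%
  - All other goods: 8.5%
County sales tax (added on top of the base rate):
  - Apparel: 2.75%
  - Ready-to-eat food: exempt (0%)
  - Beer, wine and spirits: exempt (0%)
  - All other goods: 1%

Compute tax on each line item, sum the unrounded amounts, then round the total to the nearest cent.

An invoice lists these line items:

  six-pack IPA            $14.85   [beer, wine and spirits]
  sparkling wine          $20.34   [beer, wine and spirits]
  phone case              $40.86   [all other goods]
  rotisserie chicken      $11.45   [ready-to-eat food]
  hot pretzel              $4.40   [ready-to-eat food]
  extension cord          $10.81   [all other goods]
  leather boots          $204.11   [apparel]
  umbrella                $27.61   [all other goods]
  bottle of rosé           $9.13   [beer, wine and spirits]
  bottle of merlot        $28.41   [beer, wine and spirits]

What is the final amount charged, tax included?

Six-pack IPA $14.85: beer, wine and spirits → 9.5% + 0% county = 9.5% → $1.41075
Sparkling wine $20.34: beer, wine and spirits → 9.5% + 0% county = 9.5% → $1.9323
Phone case $40.86: all other goods → 8.5% + 1% county = 9.5% → $3.8817
Rotisserie chicken $11.45: ready-to-eat food → 8% + 0% county = 8% → $0.916
Hot pretzel $4.40: ready-to-eat food → 8% + 0% county = 8% → $0.352
Extension cord $10.81: all other goods → 8.5% + 1% county = 9.5% → $1.02695
Leather boots $204.11: apparel → 9.5% + 2.75% county = 12.25% → $25.003475
Umbrella $27.61: all other goods → 8.5% + 1% county = 9.5% → $2.62295
Bottle of rosé $9.13: beer, wine and spirits → 9.5% + 0% county = 9.5% → $0.86735
Bottle of merlot $28.41: beer, wine and spirits → 9.5% + 0% county = 9.5% → $2.69895
Subtotal = $371.97; unrounded tax = $40.712425 → $40.71; total due = $412.68

$412.68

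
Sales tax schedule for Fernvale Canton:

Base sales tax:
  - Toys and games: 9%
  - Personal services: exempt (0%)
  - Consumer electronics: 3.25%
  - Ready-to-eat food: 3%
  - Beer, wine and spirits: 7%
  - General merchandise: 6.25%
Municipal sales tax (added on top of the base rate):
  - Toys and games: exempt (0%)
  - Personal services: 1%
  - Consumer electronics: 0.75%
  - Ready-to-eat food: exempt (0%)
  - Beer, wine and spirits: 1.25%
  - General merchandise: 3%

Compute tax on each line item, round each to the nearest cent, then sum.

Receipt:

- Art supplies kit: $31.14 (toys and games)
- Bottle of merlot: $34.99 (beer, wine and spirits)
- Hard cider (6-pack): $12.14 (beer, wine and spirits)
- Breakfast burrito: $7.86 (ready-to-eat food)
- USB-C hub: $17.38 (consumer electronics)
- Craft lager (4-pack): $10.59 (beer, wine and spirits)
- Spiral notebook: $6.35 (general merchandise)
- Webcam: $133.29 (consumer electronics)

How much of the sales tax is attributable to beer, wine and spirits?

$4.76

Bottle of merlot $34.99: beer, wine and spirits → 7% + 1.25% municipal = 8.25% → $2.89
Hard cider (6-pack) $12.14: beer, wine and spirits → 7% + 1.25% municipal = 8.25% → $1.00
Craft lager (4-pack) $10.59: beer, wine and spirits → 7% + 1.25% municipal = 8.25% → $0.87
Tax on beer, wine and spirits = $2.89 + $1.00 + $0.87 = $4.76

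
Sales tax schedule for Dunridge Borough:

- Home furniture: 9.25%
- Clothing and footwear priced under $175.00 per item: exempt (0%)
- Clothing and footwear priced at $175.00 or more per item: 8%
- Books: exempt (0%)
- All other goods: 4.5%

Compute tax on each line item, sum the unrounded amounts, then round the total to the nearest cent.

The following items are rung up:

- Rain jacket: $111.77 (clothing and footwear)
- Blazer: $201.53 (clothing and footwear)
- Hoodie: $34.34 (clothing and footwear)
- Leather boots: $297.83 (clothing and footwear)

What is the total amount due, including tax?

$685.42

Rain jacket $111.77: clothing and footwear, under $175.00 → 0% → $0.00
Blazer $201.53: clothing and footwear, $175.00 or more → 8% → $16.1224
Hoodie $34.34: clothing and footwear, under $175.00 → 0% → $0.00
Leather boots $297.83: clothing and footwear, $175.00 or more → 8% → $23.8264
Subtotal = $645.47; unrounded tax = $39.9488 → $39.95; total due = $685.42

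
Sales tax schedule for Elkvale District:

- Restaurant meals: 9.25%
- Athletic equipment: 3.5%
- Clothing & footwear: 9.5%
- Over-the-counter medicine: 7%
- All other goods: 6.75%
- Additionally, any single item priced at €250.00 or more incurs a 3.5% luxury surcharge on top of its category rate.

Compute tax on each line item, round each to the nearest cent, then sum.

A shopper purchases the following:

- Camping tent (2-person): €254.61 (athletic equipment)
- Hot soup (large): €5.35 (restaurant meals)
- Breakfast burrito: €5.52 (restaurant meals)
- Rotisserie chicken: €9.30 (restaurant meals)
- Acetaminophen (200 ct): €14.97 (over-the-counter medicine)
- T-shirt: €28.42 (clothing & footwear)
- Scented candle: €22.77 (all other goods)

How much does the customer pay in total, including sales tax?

€365.91

Camping tent (2-person) €254.61: athletic equipment → 3.5% + 3.5% surcharge = 7% → €17.82
Hot soup (large) €5.35: restaurant meals → 9.25% → €0.49
Breakfast burrito €5.52: restaurant meals → 9.25% → €0.51
Rotisserie chicken €9.30: restaurant meals → 9.25% → €0.86
Acetaminophen (200 ct) €14.97: over-the-counter medicine → 7% → €1.05
T-shirt €28.42: clothing & footwear → 9.5% → €2.70
Scented candle €22.77: all other goods → 6.75% → €1.54
Subtotal = €340.94; tax = €24.97; total due = €365.91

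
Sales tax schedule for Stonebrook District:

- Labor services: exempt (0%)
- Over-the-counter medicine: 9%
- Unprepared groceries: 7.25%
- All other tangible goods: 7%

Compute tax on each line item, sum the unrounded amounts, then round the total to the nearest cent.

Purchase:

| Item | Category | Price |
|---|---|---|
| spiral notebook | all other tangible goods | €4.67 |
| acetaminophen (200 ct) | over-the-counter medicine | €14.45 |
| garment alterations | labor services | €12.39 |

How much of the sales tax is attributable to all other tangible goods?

Spiral notebook €4.67: all other tangible goods → 7% → €0.3269
Tax on all other tangible goods: unrounded sum = €0.3269 → €0.33

€0.33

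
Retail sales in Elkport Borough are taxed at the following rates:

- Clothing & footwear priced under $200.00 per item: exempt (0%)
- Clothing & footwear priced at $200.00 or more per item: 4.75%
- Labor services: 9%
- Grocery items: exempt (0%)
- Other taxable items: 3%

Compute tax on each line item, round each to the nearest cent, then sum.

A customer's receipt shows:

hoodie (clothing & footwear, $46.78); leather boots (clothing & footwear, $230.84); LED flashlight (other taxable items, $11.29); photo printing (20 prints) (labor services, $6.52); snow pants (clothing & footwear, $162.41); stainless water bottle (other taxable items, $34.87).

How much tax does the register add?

$12.94

Hoodie $46.78: clothing & footwear, under $200.00 → 0% → $0.00
Leather boots $230.84: clothing & footwear, $200.00 or more → 4.75% → $10.96
LED flashlight $11.29: other taxable items → 3% → $0.34
Photo printing (20 prints) $6.52: labor services → 9% → $0.59
Snow pants $162.41: clothing & footwear, under $200.00 → 0% → $0.00
Stainless water bottle $34.87: other taxable items → 3% → $1.05
Total tax = $10.96 + $0.34 + $0.59 + $1.05 = $12.94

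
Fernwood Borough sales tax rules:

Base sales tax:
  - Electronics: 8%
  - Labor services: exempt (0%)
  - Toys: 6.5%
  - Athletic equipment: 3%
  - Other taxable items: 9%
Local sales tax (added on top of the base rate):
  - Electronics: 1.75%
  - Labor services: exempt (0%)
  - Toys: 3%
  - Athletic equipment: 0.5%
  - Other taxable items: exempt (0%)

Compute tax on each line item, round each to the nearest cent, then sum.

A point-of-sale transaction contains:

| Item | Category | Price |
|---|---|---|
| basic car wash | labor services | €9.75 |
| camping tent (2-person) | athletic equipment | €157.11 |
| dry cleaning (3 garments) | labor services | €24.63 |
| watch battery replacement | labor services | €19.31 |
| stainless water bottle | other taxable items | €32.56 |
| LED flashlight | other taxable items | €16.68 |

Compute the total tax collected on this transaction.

€9.93

Basic car wash €9.75: labor services → 0% + 0% local = 0% → €0.00
Camping tent (2-person) €157.11: athletic equipment → 3% + 0.5% local = 3.5% → €5.50
Dry cleaning (3 garments) €24.63: labor services → 0% + 0% local = 0% → €0.00
Watch battery replacement €19.31: labor services → 0% + 0% local = 0% → €0.00
Stainless water bottle €32.56: other taxable items → 9% + 0% local = 9% → €2.93
LED flashlight €16.68: other taxable items → 9% + 0% local = 9% → €1.50
Total tax = €5.50 + €2.93 + €1.50 = €9.93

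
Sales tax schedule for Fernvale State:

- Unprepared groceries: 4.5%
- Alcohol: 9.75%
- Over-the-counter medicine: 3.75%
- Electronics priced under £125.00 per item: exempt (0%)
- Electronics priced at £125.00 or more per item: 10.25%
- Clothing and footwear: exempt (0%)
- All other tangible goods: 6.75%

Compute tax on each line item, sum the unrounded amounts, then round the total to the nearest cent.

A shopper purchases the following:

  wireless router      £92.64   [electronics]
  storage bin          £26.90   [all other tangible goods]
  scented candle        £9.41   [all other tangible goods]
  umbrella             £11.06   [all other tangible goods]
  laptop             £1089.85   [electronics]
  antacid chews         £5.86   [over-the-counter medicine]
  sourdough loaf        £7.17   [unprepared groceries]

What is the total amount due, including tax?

Wireless router £92.64: electronics, under £125.00 → 0% → £0.00
Storage bin £26.90: all other tangible goods → 6.75% → £1.81575
Scented candle £9.41: all other tangible goods → 6.75% → £0.635175
Umbrella £11.06: all other tangible goods → 6.75% → £0.74655
Laptop £1089.85: electronics, £125.00 or more → 10.25% → £111.709625
Antacid chews £5.86: over-the-counter medicine → 3.75% → £0.21975
Sourdough loaf £7.17: unprepared groceries → 4.5% → £0.32265
Subtotal = £1242.89; unrounded tax = £115.4495 → £115.45; total due = £1358.34

£1358.34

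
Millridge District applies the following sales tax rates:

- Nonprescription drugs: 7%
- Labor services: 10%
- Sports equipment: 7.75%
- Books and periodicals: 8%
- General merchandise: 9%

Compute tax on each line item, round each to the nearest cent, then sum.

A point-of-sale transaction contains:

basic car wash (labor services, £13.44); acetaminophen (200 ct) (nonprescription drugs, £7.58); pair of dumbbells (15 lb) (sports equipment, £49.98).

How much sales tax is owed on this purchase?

Basic car wash £13.44: labor services → 10% → £1.34
Acetaminophen (200 ct) £7.58: nonprescription drugs → 7% → £0.53
Pair of dumbbells (15 lb) £49.98: sports equipment → 7.75% → £3.87
Total tax = £1.34 + £0.53 + £3.87 = £5.74

£5.74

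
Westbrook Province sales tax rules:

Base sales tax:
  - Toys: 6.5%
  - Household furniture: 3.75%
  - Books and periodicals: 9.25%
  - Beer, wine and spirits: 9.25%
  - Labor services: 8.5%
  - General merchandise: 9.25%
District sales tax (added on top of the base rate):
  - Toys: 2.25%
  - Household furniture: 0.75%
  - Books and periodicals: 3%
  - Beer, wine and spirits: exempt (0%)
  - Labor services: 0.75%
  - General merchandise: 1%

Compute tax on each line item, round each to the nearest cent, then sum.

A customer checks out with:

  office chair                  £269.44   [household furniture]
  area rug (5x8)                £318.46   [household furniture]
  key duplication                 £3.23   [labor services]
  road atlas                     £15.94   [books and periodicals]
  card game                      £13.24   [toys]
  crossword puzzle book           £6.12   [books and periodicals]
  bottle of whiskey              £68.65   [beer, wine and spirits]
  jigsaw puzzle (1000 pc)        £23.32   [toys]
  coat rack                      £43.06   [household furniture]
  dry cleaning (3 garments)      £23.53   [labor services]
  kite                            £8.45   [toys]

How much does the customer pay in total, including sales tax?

£837.30

Office chair £269.44: household furniture → 3.75% + 0.75% district = 4.5% → £12.12
Area rug (5x8) £318.46: household furniture → 3.75% + 0.75% district = 4.5% → £14.33
Key duplication £3.23: labor services → 8.5% + 0.75% district = 9.25% → £0.30
Road atlas £15.94: books and periodicals → 9.25% + 3% district = 12.25% → £1.95
Card game £13.24: toys → 6.5% + 2.25% district = 8.75% → £1.16
Crossword puzzle book £6.12: books and periodicals → 9.25% + 3% district = 12.25% → £0.75
Bottle of whiskey £68.65: beer, wine and spirits → 9.25% + 0% district = 9.25% → £6.35
Jigsaw puzzle (1000 pc) £23.32: toys → 6.5% + 2.25% district = 8.75% → £2.04
Coat rack £43.06: household furniture → 3.75% + 0.75% district = 4.5% → £1.94
Dry cleaning (3 garments) £23.53: labor services → 8.5% + 0.75% district = 9.25% → £2.18
Kite £8.45: toys → 6.5% + 2.25% district = 8.75% → £0.74
Subtotal = £793.44; tax = £43.86; total due = £837.30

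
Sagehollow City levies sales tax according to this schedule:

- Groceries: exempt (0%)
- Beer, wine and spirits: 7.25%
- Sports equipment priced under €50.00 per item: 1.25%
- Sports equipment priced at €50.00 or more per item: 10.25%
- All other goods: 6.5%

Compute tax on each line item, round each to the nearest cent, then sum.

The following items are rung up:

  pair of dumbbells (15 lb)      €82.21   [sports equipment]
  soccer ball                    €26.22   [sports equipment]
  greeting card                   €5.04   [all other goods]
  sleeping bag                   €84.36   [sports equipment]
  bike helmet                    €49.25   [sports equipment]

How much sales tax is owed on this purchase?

€18.36

Pair of dumbbells (15 lb) €82.21: sports equipment, €50.00 or more → 10.25% → €8.43
Soccer ball €26.22: sports equipment, under €50.00 → 1.25% → €0.33
Greeting card €5.04: all other goods → 6.5% → €0.33
Sleeping bag €84.36: sports equipment, €50.00 or more → 10.25% → €8.65
Bike helmet €49.25: sports equipment, under €50.00 → 1.25% → €0.62
Total tax = €8.43 + €0.33 + €0.33 + €8.65 + €0.62 = €18.36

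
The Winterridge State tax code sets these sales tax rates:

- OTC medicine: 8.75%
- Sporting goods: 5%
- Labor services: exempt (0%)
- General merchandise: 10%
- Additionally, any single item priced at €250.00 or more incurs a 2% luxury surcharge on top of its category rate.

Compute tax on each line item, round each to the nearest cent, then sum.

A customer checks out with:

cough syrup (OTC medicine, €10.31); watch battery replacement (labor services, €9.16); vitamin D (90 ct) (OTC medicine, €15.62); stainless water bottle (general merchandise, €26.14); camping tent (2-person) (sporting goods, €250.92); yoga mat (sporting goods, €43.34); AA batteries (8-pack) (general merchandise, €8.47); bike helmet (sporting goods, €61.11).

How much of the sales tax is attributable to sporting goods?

Camping tent (2-person) €250.92: sporting goods → 5% + 2% surcharge = 7% → €17.56
Yoga mat €43.34: sporting goods → 5% → €2.17
Bike helmet €61.11: sporting goods → 5% → €3.06
Tax on sporting goods = €17.56 + €2.17 + €3.06 = €22.79

€22.79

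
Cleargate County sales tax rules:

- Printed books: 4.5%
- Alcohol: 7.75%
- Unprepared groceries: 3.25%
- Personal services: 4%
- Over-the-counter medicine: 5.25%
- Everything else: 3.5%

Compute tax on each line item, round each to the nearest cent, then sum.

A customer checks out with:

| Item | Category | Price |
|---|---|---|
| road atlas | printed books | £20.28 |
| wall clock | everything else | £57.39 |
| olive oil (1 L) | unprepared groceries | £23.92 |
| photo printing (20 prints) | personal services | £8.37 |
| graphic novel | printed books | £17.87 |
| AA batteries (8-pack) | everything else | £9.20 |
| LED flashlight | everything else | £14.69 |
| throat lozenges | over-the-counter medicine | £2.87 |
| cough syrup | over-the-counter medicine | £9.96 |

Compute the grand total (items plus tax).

Road atlas £20.28: printed books → 4.5% → £0.91
Wall clock £57.39: everything else → 3.5% → £2.01
Olive oil (1 L) £23.92: unprepared groceries → 3.25% → £0.78
Photo printing (20 prints) £8.37: personal services → 4% → £0.33
Graphic novel £17.87: printed books → 4.5% → £0.80
AA batteries (8-pack) £9.20: everything else → 3.5% → £0.32
LED flashlight £14.69: everything else → 3.5% → £0.51
Throat lozenges £2.87: over-the-counter medicine → 5.25% → £0.15
Cough syrup £9.96: over-the-counter medicine → 5.25% → £0.52
Subtotal = £164.55; tax = £6.33; total due = £170.88

£170.88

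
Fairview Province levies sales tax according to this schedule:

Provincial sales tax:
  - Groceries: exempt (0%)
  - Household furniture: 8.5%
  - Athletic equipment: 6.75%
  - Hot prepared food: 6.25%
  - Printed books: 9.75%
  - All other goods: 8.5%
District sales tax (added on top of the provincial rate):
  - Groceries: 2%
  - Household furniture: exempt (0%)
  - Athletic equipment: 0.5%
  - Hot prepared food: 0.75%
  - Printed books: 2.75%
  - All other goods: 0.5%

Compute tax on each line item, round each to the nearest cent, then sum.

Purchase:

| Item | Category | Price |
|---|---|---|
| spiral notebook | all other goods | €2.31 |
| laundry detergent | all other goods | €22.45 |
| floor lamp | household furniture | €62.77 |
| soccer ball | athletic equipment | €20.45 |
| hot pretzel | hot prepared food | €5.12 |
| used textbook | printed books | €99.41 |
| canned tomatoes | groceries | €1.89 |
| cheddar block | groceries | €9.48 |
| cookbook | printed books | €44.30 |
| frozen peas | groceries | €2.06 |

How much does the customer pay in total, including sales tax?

€297.89

Spiral notebook €2.31: all other goods → 8.5% + 0.5% district = 9% → €0.21
Laundry detergent €22.45: all other goods → 8.5% + 0.5% district = 9% → €2.02
Floor lamp €62.77: household furniture → 8.5% + 0% district = 8.5% → €5.34
Soccer ball €20.45: athletic equipment → 6.75% + 0.5% district = 7.25% → €1.48
Hot pretzel €5.12: hot prepared food → 6.25% + 0.75% district = 7% → €0.36
Used textbook €99.41: printed books → 9.75% + 2.75% district = 12.5% → €12.43
Canned tomatoes €1.89: groceries → 0% + 2% district = 2% → €0.04
Cheddar block €9.48: groceries → 0% + 2% district = 2% → €0.19
Cookbook €44.30: printed books → 9.75% + 2.75% district = 12.5% → €5.54
Frozen peas €2.06: groceries → 0% + 2% district = 2% → €0.04
Subtotal = €270.24; tax = €27.65; total due = €297.89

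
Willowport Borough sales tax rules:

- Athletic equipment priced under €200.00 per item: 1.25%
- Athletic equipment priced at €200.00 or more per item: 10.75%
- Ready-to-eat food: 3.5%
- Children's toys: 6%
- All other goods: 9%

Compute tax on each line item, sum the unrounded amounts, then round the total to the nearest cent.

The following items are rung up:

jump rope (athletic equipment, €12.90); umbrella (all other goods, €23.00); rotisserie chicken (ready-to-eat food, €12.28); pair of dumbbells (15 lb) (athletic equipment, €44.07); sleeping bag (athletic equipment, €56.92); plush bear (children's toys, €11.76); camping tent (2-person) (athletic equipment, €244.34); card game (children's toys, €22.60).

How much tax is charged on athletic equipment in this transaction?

Jump rope €12.90: athletic equipment, under €200.00 → 1.25% → €0.16125
Pair of dumbbells (15 lb) €44.07: athletic equipment, under €200.00 → 1.25% → €0.550875
Sleeping bag €56.92: athletic equipment, under €200.00 → 1.25% → €0.7115
Camping tent (2-person) €244.34: athletic equipment, €200.00 or more → 10.75% → €26.26655
Tax on athletic equipment: unrounded sum = €27.690175 → €27.69

€27.69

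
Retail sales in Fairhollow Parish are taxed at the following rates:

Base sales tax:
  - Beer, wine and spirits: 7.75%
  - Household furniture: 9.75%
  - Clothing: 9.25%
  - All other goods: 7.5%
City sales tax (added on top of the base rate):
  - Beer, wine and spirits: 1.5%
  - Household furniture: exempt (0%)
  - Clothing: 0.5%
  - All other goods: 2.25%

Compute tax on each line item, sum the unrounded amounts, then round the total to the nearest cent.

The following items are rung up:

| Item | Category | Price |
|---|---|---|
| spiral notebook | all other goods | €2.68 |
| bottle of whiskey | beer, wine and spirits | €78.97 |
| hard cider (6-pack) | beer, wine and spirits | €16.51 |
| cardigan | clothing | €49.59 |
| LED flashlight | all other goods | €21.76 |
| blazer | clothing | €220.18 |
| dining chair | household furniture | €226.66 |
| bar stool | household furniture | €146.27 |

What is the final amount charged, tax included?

€836.50

Spiral notebook €2.68: all other goods → 7.5% + 2.25% city = 9.75% → €0.2613
Bottle of whiskey €78.97: beer, wine and spirits → 7.75% + 1.5% city = 9.25% → €7.304725
Hard cider (6-pack) €16.51: beer, wine and spirits → 7.75% + 1.5% city = 9.25% → €1.527175
Cardigan €49.59: clothing → 9.25% + 0.5% city = 9.75% → €4.835025
LED flashlight €21.76: all other goods → 7.5% + 2.25% city = 9.75% → €2.1216
Blazer €220.18: clothing → 9.25% + 0.5% city = 9.75% → €21.46755
Dining chair €226.66: household furniture → 9.75% + 0% city = 9.75% → €22.09935
Bar stool €146.27: household furniture → 9.75% + 0% city = 9.75% → €14.261325
Subtotal = €762.62; unrounded tax = €73.87805 → €73.88; total due = €836.50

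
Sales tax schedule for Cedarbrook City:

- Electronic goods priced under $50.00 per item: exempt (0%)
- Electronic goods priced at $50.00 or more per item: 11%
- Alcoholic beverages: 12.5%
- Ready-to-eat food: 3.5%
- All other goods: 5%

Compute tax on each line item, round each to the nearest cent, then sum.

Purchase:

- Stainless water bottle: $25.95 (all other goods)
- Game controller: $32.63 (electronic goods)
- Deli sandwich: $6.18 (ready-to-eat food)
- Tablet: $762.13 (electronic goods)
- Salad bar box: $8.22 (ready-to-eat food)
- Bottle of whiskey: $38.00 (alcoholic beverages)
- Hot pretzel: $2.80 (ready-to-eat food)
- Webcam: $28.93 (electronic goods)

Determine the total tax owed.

Stainless water bottle $25.95: all other goods → 5% → $1.30
Game controller $32.63: electronic goods, under $50.00 → 0% → $0.00
Deli sandwich $6.18: ready-to-eat food → 3.5% → $0.22
Tablet $762.13: electronic goods, $50.00 or more → 11% → $83.83
Salad bar box $8.22: ready-to-eat food → 3.5% → $0.29
Bottle of whiskey $38.00: alcoholic beverages → 12.5% → $4.75
Hot pretzel $2.80: ready-to-eat food → 3.5% → $0.10
Webcam $28.93: electronic goods, under $50.00 → 0% → $0.00
Total tax = $1.30 + $0.22 + $83.83 + $0.29 + $4.75 + $0.10 = $90.49

$90.49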